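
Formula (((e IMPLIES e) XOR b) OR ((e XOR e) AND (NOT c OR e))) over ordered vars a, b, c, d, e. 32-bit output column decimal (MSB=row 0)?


Formula: (((e IMPLIES e) XOR b) OR ((e XOR e) AND (NOT c OR e))) over a, b, c, d, e (32 rows)
Evaluate each row (bits = a,b,c,d,e, MSB first):
  row 0 [00000]: (((0 IMPLIES 0) XOR 0) OR ((0 XOR 0) AND (NOT 0 OR 0))) -> 1
  row 1 [00001]: (((1 IMPLIES 1) XOR 0) OR ((1 XOR 1) AND (NOT 0 OR 1))) -> 1
  row 2 [00010]: (((0 IMPLIES 0) XOR 0) OR ((0 XOR 0) AND (NOT 0 OR 0))) -> 1
  row 3 [00011]: (((1 IMPLIES 1) XOR 0) OR ((1 XOR 1) AND (NOT 0 OR 1))) -> 1
  row 4 [00100]: (((0 IMPLIES 0) XOR 0) OR ((0 XOR 0) AND (NOT 1 OR 0))) -> 1
  row 5 [00101]: (((1 IMPLIES 1) XOR 0) OR ((1 XOR 1) AND (NOT 1 OR 1))) -> 1
  row 6 [00110]: (((0 IMPLIES 0) XOR 0) OR ((0 XOR 0) AND (NOT 1 OR 0))) -> 1
  row 7 [00111]: (((1 IMPLIES 1) XOR 0) OR ((1 XOR 1) AND (NOT 1 OR 1))) -> 1
  row 8 [01000]: (((0 IMPLIES 0) XOR 1) OR ((0 XOR 0) AND (NOT 0 OR 0))) -> 0
  row 9 [01001]: (((1 IMPLIES 1) XOR 1) OR ((1 XOR 1) AND (NOT 0 OR 1))) -> 0
  row 10 [01010]: (((0 IMPLIES 0) XOR 1) OR ((0 XOR 0) AND (NOT 0 OR 0))) -> 0
  row 11 [01011]: (((1 IMPLIES 1) XOR 1) OR ((1 XOR 1) AND (NOT 0 OR 1))) -> 0
  row 12 [01100]: (((0 IMPLIES 0) XOR 1) OR ((0 XOR 0) AND (NOT 1 OR 0))) -> 0
  row 13 [01101]: (((1 IMPLIES 1) XOR 1) OR ((1 XOR 1) AND (NOT 1 OR 1))) -> 0
  row 14 [01110]: (((0 IMPLIES 0) XOR 1) OR ((0 XOR 0) AND (NOT 1 OR 0))) -> 0
  row 15 [01111]: (((1 IMPLIES 1) XOR 1) OR ((1 XOR 1) AND (NOT 1 OR 1))) -> 0
  row 16 [10000]: (((0 IMPLIES 0) XOR 0) OR ((0 XOR 0) AND (NOT 0 OR 0))) -> 1
  row 17 [10001]: (((1 IMPLIES 1) XOR 0) OR ((1 XOR 1) AND (NOT 0 OR 1))) -> 1
  row 18 [10010]: (((0 IMPLIES 0) XOR 0) OR ((0 XOR 0) AND (NOT 0 OR 0))) -> 1
  row 19 [10011]: (((1 IMPLIES 1) XOR 0) OR ((1 XOR 1) AND (NOT 0 OR 1))) -> 1
  row 20 [10100]: (((0 IMPLIES 0) XOR 0) OR ((0 XOR 0) AND (NOT 1 OR 0))) -> 1
  row 21 [10101]: (((1 IMPLIES 1) XOR 0) OR ((1 XOR 1) AND (NOT 1 OR 1))) -> 1
  row 22 [10110]: (((0 IMPLIES 0) XOR 0) OR ((0 XOR 0) AND (NOT 1 OR 0))) -> 1
  row 23 [10111]: (((1 IMPLIES 1) XOR 0) OR ((1 XOR 1) AND (NOT 1 OR 1))) -> 1
  row 24 [11000]: (((0 IMPLIES 0) XOR 1) OR ((0 XOR 0) AND (NOT 0 OR 0))) -> 0
  row 25 [11001]: (((1 IMPLIES 1) XOR 1) OR ((1 XOR 1) AND (NOT 0 OR 1))) -> 0
  row 26 [11010]: (((0 IMPLIES 0) XOR 1) OR ((0 XOR 0) AND (NOT 0 OR 0))) -> 0
  row 27 [11011]: (((1 IMPLIES 1) XOR 1) OR ((1 XOR 1) AND (NOT 0 OR 1))) -> 0
  row 28 [11100]: (((0 IMPLIES 0) XOR 1) OR ((0 XOR 0) AND (NOT 1 OR 0))) -> 0
  row 29 [11101]: (((1 IMPLIES 1) XOR 1) OR ((1 XOR 1) AND (NOT 1 OR 1))) -> 0
  row 30 [11110]: (((0 IMPLIES 0) XOR 1) OR ((0 XOR 0) AND (NOT 1 OR 0))) -> 0
  row 31 [11111]: (((1 IMPLIES 1) XOR 1) OR ((1 XOR 1) AND (NOT 1 OR 1))) -> 0
Full result column, 4 rows per line (a,b,c fixed per line; d,e runs 00..11 left to right):
  rows 0-3 [a,b,c=000]: 1111  = hex F
  rows 4-7 [a,b,c=001]: 1111  = hex F
  rows 8-11 [a,b,c=010]: 0000  = hex 0
  rows 12-15 [a,b,c=011]: 0000  = hex 0
  rows 16-19 [a,b,c=100]: 1111  = hex F
  rows 20-23 [a,b,c=101]: 1111  = hex F
  rows 24-27 [a,b,c=110]: 0000  = hex 0
  rows 28-31 [a,b,c=111]: 0000  = hex 0
Output column (row 0 .. row 31) = 11111111000000001111111100000000
Output column grouped in 4s = 1111 1111 0000 0000 1111 1111 0000 0000 = 0xFF00FF00
Convert to decimal digit by digit (value = value*16 + digit):
  F -> 15
  15*16 + 15 (F) = 255
  255*16 + 0 = 4080
  4080*16 + 0 = 65280
  65280*16 + 15 (F) = 1044495
  1044495*16 + 15 (F) = 16711935
  16711935*16 + 0 = 267390960
  267390960*16 + 0 = 4278255360
Decimal = 4278255360

4278255360


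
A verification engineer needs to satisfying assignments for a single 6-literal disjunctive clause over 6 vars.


Step 1: Total=2^6=64
Step 2: Unsat when all 6 false: 2^0=1
Step 3: Sat=64-1=63

63


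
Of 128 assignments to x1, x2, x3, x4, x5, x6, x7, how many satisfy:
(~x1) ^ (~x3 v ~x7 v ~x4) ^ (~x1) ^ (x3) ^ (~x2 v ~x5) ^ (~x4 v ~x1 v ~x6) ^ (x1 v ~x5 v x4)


CNF with 7 clauses over 7 vars (128 assignments).
An assignment satisfies CNF iff every clause has >=1 true literal.
Check each row (bits = x1,x2,x3,x4,x5,x6,x7; clause T/F shown):
  row 0 [0000000]: clauses=TTTFTTT -> 0
  row 1 [0000001]: clauses=TTTFTTT -> 0
  row 2 [0000010]: clauses=TTTFTTT -> 0
  row 3 [0000011]: clauses=TTTFTTT -> 0
  row 4 [0000100]: clauses=TTTFTTF -> 0
  (every remaining row is evaluated the same way; all 128 results are listed next)
Full result column, 8 rows per line (x1,x2,x3,x4 fixed per line; x5,x6,x7 runs 000..111 left to right):
  rows 0-7 [x1,x2,x3,x4=0000]: 00000000  (ones: 0)
  rows 8-15 [x1,x2,x3,x4=0001]: 00000000  (ones: 0)
  rows 16-23 [x1,x2,x3,x4=0010]: 11110000  (ones: 4)
  rows 24-31 [x1,x2,x3,x4=0011]: 10101010  (ones: 4)
  rows 32-39 [x1,x2,x3,x4=0100]: 00000000  (ones: 0)
  rows 40-47 [x1,x2,x3,x4=0101]: 00000000  (ones: 0)
  rows 48-55 [x1,x2,x3,x4=0110]: 11110000  (ones: 4)
  rows 56-63 [x1,x2,x3,x4=0111]: 10100000  (ones: 2)
  rows 64-71 [x1,x2,x3,x4=1000]: 00000000  (ones: 0)
  rows 72-79 [x1,x2,x3,x4=1001]: 00000000  (ones: 0)
  rows 80-87 [x1,x2,x3,x4=1010]: 00000000  (ones: 0)
  rows 88-95 [x1,x2,x3,x4=1011]: 00000000  (ones: 0)
  rows 96-103 [x1,x2,x3,x4=1100]: 00000000  (ones: 0)
  rows 104-111 [x1,x2,x3,x4=1101]: 00000000  (ones: 0)
  rows 112-119 [x1,x2,x3,x4=1110]: 00000000  (ones: 0)
  rows 120-127 [x1,x2,x3,x4=1111]: 00000000  (ones: 0)
Satisfying assignments = 0+0+4+4+0+0+4+2+0+0+0+0+0+0+0+0 = 14

14


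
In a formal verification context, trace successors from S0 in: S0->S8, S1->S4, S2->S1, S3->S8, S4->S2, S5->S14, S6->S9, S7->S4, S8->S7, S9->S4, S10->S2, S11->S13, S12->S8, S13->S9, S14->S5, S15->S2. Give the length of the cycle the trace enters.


Trace from S0 until a state repeats:
  S0 -> S8 -> S7 -> S4 -> S2 -> S1 -> S4
S4 first seen at step 3, revisited at step 6.
Cycle length = 6 - 3 = 3

3


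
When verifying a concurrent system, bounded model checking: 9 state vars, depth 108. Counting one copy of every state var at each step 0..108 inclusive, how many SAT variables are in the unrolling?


BMC unrolls to depth k, creating one copy of each state var for steps 0..k.
Step count = 108 + 1 = 109 (steps 0 through 108)
Vars per step = 9
Total = 9 * 109 = 981

981


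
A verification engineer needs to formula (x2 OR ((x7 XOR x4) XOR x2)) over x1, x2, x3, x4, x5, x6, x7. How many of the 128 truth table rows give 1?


Formula: (x2 OR ((x7 XOR x4) XOR x2)) over 7 vars (128 rows)
Evaluate each row (x1, x2, x3, x4, x5, x6, x7 as bits, MSB first):
  row 0 [0000000]: (0 OR ((0 XOR 0) XOR 0)) -> 0
  row 1 [0000001]: (0 OR ((1 XOR 0) XOR 0)) -> 1
  row 2 [0000010]: (0 OR ((0 XOR 0) XOR 0)) -> 0
  row 3 [0000011]: (0 OR ((1 XOR 0) XOR 0)) -> 1
  row 4 [0000100]: (0 OR ((0 XOR 0) XOR 0)) -> 0
  (every remaining row is evaluated the same way; all 128 results are listed next)
Full result column, 8 rows per line (x1,x2,x3,x4 fixed per line; x5,x6,x7 runs 000..111 left to right):
  rows 0-7 [x1,x2,x3,x4=0000]: 01010101  (ones: 4)
  rows 8-15 [x1,x2,x3,x4=0001]: 10101010  (ones: 4)
  rows 16-23 [x1,x2,x3,x4=0010]: 01010101  (ones: 4)
  rows 24-31 [x1,x2,x3,x4=0011]: 10101010  (ones: 4)
  rows 32-39 [x1,x2,x3,x4=0100]: 11111111  (ones: 8)
  rows 40-47 [x1,x2,x3,x4=0101]: 11111111  (ones: 8)
  rows 48-55 [x1,x2,x3,x4=0110]: 11111111  (ones: 8)
  rows 56-63 [x1,x2,x3,x4=0111]: 11111111  (ones: 8)
  rows 64-71 [x1,x2,x3,x4=1000]: 01010101  (ones: 4)
  rows 72-79 [x1,x2,x3,x4=1001]: 10101010  (ones: 4)
  rows 80-87 [x1,x2,x3,x4=1010]: 01010101  (ones: 4)
  rows 88-95 [x1,x2,x3,x4=1011]: 10101010  (ones: 4)
  rows 96-103 [x1,x2,x3,x4=1100]: 11111111  (ones: 8)
  rows 104-111 [x1,x2,x3,x4=1101]: 11111111  (ones: 8)
  rows 112-119 [x1,x2,x3,x4=1110]: 11111111  (ones: 8)
  rows 120-127 [x1,x2,x3,x4=1111]: 11111111  (ones: 8)
Count of 1-rows = 4+4+4+4+8+8+8+8+4+4+4+4+8+8+8+8 = 96

96


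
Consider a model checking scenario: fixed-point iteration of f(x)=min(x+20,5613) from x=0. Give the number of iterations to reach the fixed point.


Step 1: x=0, cap=5613, increment=20
Step 2: x grows by 20 each step until capped at 5613; fixed point is x=5613
Step 3: iterations = ceil(5613/20) = 281

281


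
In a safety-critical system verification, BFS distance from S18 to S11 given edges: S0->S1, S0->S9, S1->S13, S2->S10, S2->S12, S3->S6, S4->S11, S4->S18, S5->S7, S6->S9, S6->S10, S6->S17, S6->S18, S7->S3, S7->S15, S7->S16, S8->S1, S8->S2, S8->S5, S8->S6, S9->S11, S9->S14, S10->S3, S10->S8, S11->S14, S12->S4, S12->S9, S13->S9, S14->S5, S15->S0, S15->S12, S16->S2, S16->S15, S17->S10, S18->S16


BFS layer-by-layer from S18:
  dist 0: {S18}
  dist 1: {S16}
  dist 2: {S2, S15}
  dist 3: {S0, S10, S12}
  dist 4: {S1, S3, S4, S8, S9}
  dist 5: {S5, S6, S11, S13, S14}
  -> S11 reached at distance 5
Shortest path length = 5

5


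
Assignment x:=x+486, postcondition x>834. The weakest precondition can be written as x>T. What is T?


Formula: wp(x:=E, P) = P[E/x] (substitute E for x in postcondition)
Step 1: Postcondition: x>834
Step 2: Substitute x+486 for x: x+486>834
Step 3: Solve for x: x > 834-486 = 348

348


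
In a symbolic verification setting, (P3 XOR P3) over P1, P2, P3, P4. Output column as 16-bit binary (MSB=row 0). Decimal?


Formula: (P3 XOR P3) over P1, P2, P3, P4 (16 rows)
Evaluate each row (bits = P1,P2,P3,P4, MSB first):
  row 0 [0000]: (0 XOR 0) -> 0
  row 1 [0001]: (0 XOR 0) -> 0
  row 2 [0010]: (1 XOR 1) -> 0
  row 3 [0011]: (1 XOR 1) -> 0
  row 4 [0100]: (0 XOR 0) -> 0
  row 5 [0101]: (0 XOR 0) -> 0
  row 6 [0110]: (1 XOR 1) -> 0
  row 7 [0111]: (1 XOR 1) -> 0
  row 8 [1000]: (0 XOR 0) -> 0
  row 9 [1001]: (0 XOR 0) -> 0
  row 10 [1010]: (1 XOR 1) -> 0
  row 11 [1011]: (1 XOR 1) -> 0
  row 12 [1100]: (0 XOR 0) -> 0
  row 13 [1101]: (0 XOR 0) -> 0
  row 14 [1110]: (1 XOR 1) -> 0
  row 15 [1111]: (1 XOR 1) -> 0
Full result column, 4 rows per line (P1,P2 fixed per line; P3,P4 runs 00..11 left to right):
  rows 0-3 [P1,P2=00]: 0000  = hex 0
  rows 4-7 [P1,P2=01]: 0000  = hex 0
  rows 8-11 [P1,P2=10]: 0000  = hex 0
  rows 12-15 [P1,P2=11]: 0000  = hex 0
Output column (row 0 .. row 15) = 0000000000000000
Output column grouped in 4s = 0000 0000 0000 0000 = 0x0000
Convert to decimal digit by digit (value = value*16 + digit):
  0 -> 0
  0*16 + 0 = 0
  0*16 + 0 = 0
  0*16 + 0 = 0
Decimal = 0

0


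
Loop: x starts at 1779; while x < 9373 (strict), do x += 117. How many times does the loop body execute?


Step 1: x goes from 1779 toward 9373 by 117; the body runs while x<9373, so iterations = ceil((bound-start)/step)
Step 2: Distance=7594
Step 3: ceil(7594/117)=65

65


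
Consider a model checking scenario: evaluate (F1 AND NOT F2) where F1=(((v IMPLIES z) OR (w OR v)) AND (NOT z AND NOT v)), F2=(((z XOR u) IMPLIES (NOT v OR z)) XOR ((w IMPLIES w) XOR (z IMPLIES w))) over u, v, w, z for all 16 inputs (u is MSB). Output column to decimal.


F1 = (((v IMPLIES z) OR (w OR v)) AND (NOT z AND NOT v))
F2 = (((z XOR u) IMPLIES (NOT v OR z)) XOR ((w IMPLIES w) XOR (z IMPLIES w)))
Counterexample to F1=>F2 is where F1=1 and F2=0.
Evaluate each row (bits = u,v,w,z, MSB first):
  row 0 [0000]: F1=1 F2=1 -> F1&~F2 -> 0
  row 1 [0001]: F1=0 F2=0 -> F1&~F2 -> 0
  row 2 [0010]: F1=1 F2=1 -> F1&~F2 -> 0
  row 3 [0011]: F1=0 F2=1 -> F1&~F2 -> 0
  row 4 [0100]: F1=0 F2=1 -> F1&~F2 -> 0
  row 5 [0101]: F1=0 F2=0 -> F1&~F2 -> 0
  row 6 [0110]: F1=0 F2=1 -> F1&~F2 -> 0
  row 7 [0111]: F1=0 F2=1 -> F1&~F2 -> 0
  row 8 [1000]: F1=1 F2=1 -> F1&~F2 -> 0
  row 9 [1001]: F1=0 F2=0 -> F1&~F2 -> 0
  row 10 [1010]: F1=1 F2=1 -> F1&~F2 -> 0
  row 11 [1011]: F1=0 F2=1 -> F1&~F2 -> 0
  row 12 [1100]: F1=0 F2=0 -> F1&~F2 -> 0
  row 13 [1101]: F1=0 F2=0 -> F1&~F2 -> 0
  row 14 [1110]: F1=0 F2=0 -> F1&~F2 -> 0
  row 15 [1111]: F1=0 F2=1 -> F1&~F2 -> 0
Full result column, 4 rows per line (u,v fixed per line; w,z runs 00..11 left to right):
  rows 0-3 [u,v=00]: 0000  = hex 0
  rows 4-7 [u,v=01]: 0000  = hex 0
  rows 8-11 [u,v=10]: 0000  = hex 0
  rows 12-15 [u,v=11]: 0000  = hex 0
Counterexample vector (row 0 .. row 15) = 0000000000000000
Output column grouped in 4s = 0000 0000 0000 0000 = 0x0000
Convert to decimal digit by digit (value = value*16 + digit):
  0 -> 0
  0*16 + 0 = 0
  0*16 + 0 = 0
  0*16 + 0 = 0
Decimal = 0

0


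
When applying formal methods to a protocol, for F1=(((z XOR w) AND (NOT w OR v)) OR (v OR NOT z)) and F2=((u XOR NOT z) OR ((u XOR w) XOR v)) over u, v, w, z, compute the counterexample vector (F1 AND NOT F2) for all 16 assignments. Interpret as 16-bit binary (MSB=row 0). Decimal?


F1 = (((z XOR w) AND (NOT w OR v)) OR (v OR NOT z))
F2 = ((u XOR NOT z) OR ((u XOR w) XOR v))
Counterexample to F1=>F2 is where F1=1 and F2=0.
Evaluate each row (bits = u,v,w,z, MSB first):
  row 0 [0000]: F1=1 F2=1 -> F1&~F2 -> 0
  row 1 [0001]: F1=1 F2=0 -> F1&~F2 -> 1
  row 2 [0010]: F1=1 F2=1 -> F1&~F2 -> 0
  row 3 [0011]: F1=0 F2=1 -> F1&~F2 -> 0
  row 4 [0100]: F1=1 F2=1 -> F1&~F2 -> 0
  row 5 [0101]: F1=1 F2=1 -> F1&~F2 -> 0
  row 6 [0110]: F1=1 F2=1 -> F1&~F2 -> 0
  row 7 [0111]: F1=1 F2=0 -> F1&~F2 -> 1
  row 8 [1000]: F1=1 F2=1 -> F1&~F2 -> 0
  row 9 [1001]: F1=1 F2=1 -> F1&~F2 -> 0
  row 10 [1010]: F1=1 F2=0 -> F1&~F2 -> 1
  row 11 [1011]: F1=0 F2=1 -> F1&~F2 -> 0
  row 12 [1100]: F1=1 F2=0 -> F1&~F2 -> 1
  row 13 [1101]: F1=1 F2=1 -> F1&~F2 -> 0
  row 14 [1110]: F1=1 F2=1 -> F1&~F2 -> 0
  row 15 [1111]: F1=1 F2=1 -> F1&~F2 -> 0
Full result column, 4 rows per line (u,v fixed per line; w,z runs 00..11 left to right):
  rows 0-3 [u,v=00]: 0100  = hex 4
  rows 4-7 [u,v=01]: 0001  = hex 1
  rows 8-11 [u,v=10]: 0010  = hex 2
  rows 12-15 [u,v=11]: 1000  = hex 8
Counterexample vector (row 0 .. row 15) = 0100000100101000
Output column grouped in 4s = 0100 0001 0010 1000 = 0x4128
Convert to decimal digit by digit (value = value*16 + digit):
  4 -> 4
  4*16 + 1 = 65
  65*16 + 2 = 1042
  1042*16 + 8 = 16680
Decimal = 16680

16680


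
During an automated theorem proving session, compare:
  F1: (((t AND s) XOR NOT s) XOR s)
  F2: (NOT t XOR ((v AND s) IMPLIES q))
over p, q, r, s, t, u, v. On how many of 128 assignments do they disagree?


F1 = (((t AND s) XOR NOT s) XOR s)
F2 = (NOT t XOR ((v AND s) IMPLIES q))
Evaluate both on each of 128 rows (bits = p,q,r,s,t,u,v):
  row 0 [0000000]: F1=1 F2=0 (differ) -> 1
  row 1 [0000001]: F1=1 F2=0 (differ) -> 1
  row 2 [0000010]: F1=1 F2=0 (differ) -> 1
  row 3 [0000011]: F1=1 F2=0 (differ) -> 1
  row 4 [0000100]: F1=1 F2=1 -> 0
  (every remaining row is evaluated the same way; all 128 results are listed next)
Full result column, 8 rows per line (p,q,r,s fixed per line; t,u,v runs 000..111 left to right):
  rows 0-7 [p,q,r,s=0000]: 11110000  (ones: 4)
  rows 8-15 [p,q,r,s=0001]: 10101010  (ones: 4)
  rows 16-23 [p,q,r,s=0010]: 11110000  (ones: 4)
  rows 24-31 [p,q,r,s=0011]: 10101010  (ones: 4)
  rows 32-39 [p,q,r,s=0100]: 11110000  (ones: 4)
  rows 40-47 [p,q,r,s=0101]: 11111111  (ones: 8)
  rows 48-55 [p,q,r,s=0110]: 11110000  (ones: 4)
  rows 56-63 [p,q,r,s=0111]: 11111111  (ones: 8)
  rows 64-71 [p,q,r,s=1000]: 11110000  (ones: 4)
  rows 72-79 [p,q,r,s=1001]: 10101010  (ones: 4)
  rows 80-87 [p,q,r,s=1010]: 11110000  (ones: 4)
  rows 88-95 [p,q,r,s=1011]: 10101010  (ones: 4)
  rows 96-103 [p,q,r,s=1100]: 11110000  (ones: 4)
  rows 104-111 [p,q,r,s=1101]: 11111111  (ones: 8)
  rows 112-119 [p,q,r,s=1110]: 11110000  (ones: 4)
  rows 120-127 [p,q,r,s=1111]: 11111111  (ones: 8)
Disagreements = 4+4+4+4+4+8+4+8+4+4+4+4+4+8+4+8 = 80

80


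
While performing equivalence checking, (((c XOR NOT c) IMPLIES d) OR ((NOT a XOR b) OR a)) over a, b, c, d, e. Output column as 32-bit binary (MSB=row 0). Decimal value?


Formula: (((c XOR NOT c) IMPLIES d) OR ((NOT a XOR b) OR a)) over a, b, c, d, e (32 rows)
Evaluate each row (bits = a,b,c,d,e, MSB first):
  row 0 [00000]: (((0 XOR NOT 0) IMPLIES 0) OR ((NOT 0 XOR 0) OR 0)) -> 1
  row 1 [00001]: (((0 XOR NOT 0) IMPLIES 0) OR ((NOT 0 XOR 0) OR 0)) -> 1
  row 2 [00010]: (((0 XOR NOT 0) IMPLIES 1) OR ((NOT 0 XOR 0) OR 0)) -> 1
  row 3 [00011]: (((0 XOR NOT 0) IMPLIES 1) OR ((NOT 0 XOR 0) OR 0)) -> 1
  row 4 [00100]: (((1 XOR NOT 1) IMPLIES 0) OR ((NOT 0 XOR 0) OR 0)) -> 1
  row 5 [00101]: (((1 XOR NOT 1) IMPLIES 0) OR ((NOT 0 XOR 0) OR 0)) -> 1
  row 6 [00110]: (((1 XOR NOT 1) IMPLIES 1) OR ((NOT 0 XOR 0) OR 0)) -> 1
  row 7 [00111]: (((1 XOR NOT 1) IMPLIES 1) OR ((NOT 0 XOR 0) OR 0)) -> 1
  row 8 [01000]: (((0 XOR NOT 0) IMPLIES 0) OR ((NOT 0 XOR 1) OR 0)) -> 0
  row 9 [01001]: (((0 XOR NOT 0) IMPLIES 0) OR ((NOT 0 XOR 1) OR 0)) -> 0
  row 10 [01010]: (((0 XOR NOT 0) IMPLIES 1) OR ((NOT 0 XOR 1) OR 0)) -> 1
  row 11 [01011]: (((0 XOR NOT 0) IMPLIES 1) OR ((NOT 0 XOR 1) OR 0)) -> 1
  row 12 [01100]: (((1 XOR NOT 1) IMPLIES 0) OR ((NOT 0 XOR 1) OR 0)) -> 0
  row 13 [01101]: (((1 XOR NOT 1) IMPLIES 0) OR ((NOT 0 XOR 1) OR 0)) -> 0
  row 14 [01110]: (((1 XOR NOT 1) IMPLIES 1) OR ((NOT 0 XOR 1) OR 0)) -> 1
  row 15 [01111]: (((1 XOR NOT 1) IMPLIES 1) OR ((NOT 0 XOR 1) OR 0)) -> 1
  row 16 [10000]: (((0 XOR NOT 0) IMPLIES 0) OR ((NOT 1 XOR 0) OR 1)) -> 1
  row 17 [10001]: (((0 XOR NOT 0) IMPLIES 0) OR ((NOT 1 XOR 0) OR 1)) -> 1
  row 18 [10010]: (((0 XOR NOT 0) IMPLIES 1) OR ((NOT 1 XOR 0) OR 1)) -> 1
  row 19 [10011]: (((0 XOR NOT 0) IMPLIES 1) OR ((NOT 1 XOR 0) OR 1)) -> 1
  row 20 [10100]: (((1 XOR NOT 1) IMPLIES 0) OR ((NOT 1 XOR 0) OR 1)) -> 1
  row 21 [10101]: (((1 XOR NOT 1) IMPLIES 0) OR ((NOT 1 XOR 0) OR 1)) -> 1
  row 22 [10110]: (((1 XOR NOT 1) IMPLIES 1) OR ((NOT 1 XOR 0) OR 1)) -> 1
  row 23 [10111]: (((1 XOR NOT 1) IMPLIES 1) OR ((NOT 1 XOR 0) OR 1)) -> 1
  row 24 [11000]: (((0 XOR NOT 0) IMPLIES 0) OR ((NOT 1 XOR 1) OR 1)) -> 1
  row 25 [11001]: (((0 XOR NOT 0) IMPLIES 0) OR ((NOT 1 XOR 1) OR 1)) -> 1
  row 26 [11010]: (((0 XOR NOT 0) IMPLIES 1) OR ((NOT 1 XOR 1) OR 1)) -> 1
  row 27 [11011]: (((0 XOR NOT 0) IMPLIES 1) OR ((NOT 1 XOR 1) OR 1)) -> 1
  row 28 [11100]: (((1 XOR NOT 1) IMPLIES 0) OR ((NOT 1 XOR 1) OR 1)) -> 1
  row 29 [11101]: (((1 XOR NOT 1) IMPLIES 0) OR ((NOT 1 XOR 1) OR 1)) -> 1
  row 30 [11110]: (((1 XOR NOT 1) IMPLIES 1) OR ((NOT 1 XOR 1) OR 1)) -> 1
  row 31 [11111]: (((1 XOR NOT 1) IMPLIES 1) OR ((NOT 1 XOR 1) OR 1)) -> 1
Full result column, 4 rows per line (a,b,c fixed per line; d,e runs 00..11 left to right):
  rows 0-3 [a,b,c=000]: 1111  = hex F
  rows 4-7 [a,b,c=001]: 1111  = hex F
  rows 8-11 [a,b,c=010]: 0011  = hex 3
  rows 12-15 [a,b,c=011]: 0011  = hex 3
  rows 16-19 [a,b,c=100]: 1111  = hex F
  rows 20-23 [a,b,c=101]: 1111  = hex F
  rows 24-27 [a,b,c=110]: 1111  = hex F
  rows 28-31 [a,b,c=111]: 1111  = hex F
Output column (row 0 .. row 31) = 11111111001100111111111111111111
Output column grouped in 4s = 1111 1111 0011 0011 1111 1111 1111 1111 = 0xFF33FFFF
Convert to decimal digit by digit (value = value*16 + digit):
  F -> 15
  15*16 + 15 (F) = 255
  255*16 + 3 = 4083
  4083*16 + 3 = 65331
  65331*16 + 15 (F) = 1045311
  1045311*16 + 15 (F) = 16724991
  16724991*16 + 15 (F) = 267599871
  267599871*16 + 15 (F) = 4281597951
Decimal = 4281597951

4281597951


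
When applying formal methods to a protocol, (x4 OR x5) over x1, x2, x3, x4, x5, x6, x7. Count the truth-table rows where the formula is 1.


Formula: (x4 OR x5) over 7 vars (128 rows)
Evaluate each row (x1, x2, x3, x4, x5, x6, x7 as bits, MSB first):
  row 0 [0000000]: (0 OR 0) -> 0
  row 1 [0000001]: (0 OR 0) -> 0
  row 2 [0000010]: (0 OR 0) -> 0
  row 3 [0000011]: (0 OR 0) -> 0
  row 4 [0000100]: (0 OR 1) -> 1
  (every remaining row is evaluated the same way; all 128 results are listed next)
Full result column, 8 rows per line (x1,x2,x3,x4 fixed per line; x5,x6,x7 runs 000..111 left to right):
  rows 0-7 [x1,x2,x3,x4=0000]: 00001111  (ones: 4)
  rows 8-15 [x1,x2,x3,x4=0001]: 11111111  (ones: 8)
  rows 16-23 [x1,x2,x3,x4=0010]: 00001111  (ones: 4)
  rows 24-31 [x1,x2,x3,x4=0011]: 11111111  (ones: 8)
  rows 32-39 [x1,x2,x3,x4=0100]: 00001111  (ones: 4)
  rows 40-47 [x1,x2,x3,x4=0101]: 11111111  (ones: 8)
  rows 48-55 [x1,x2,x3,x4=0110]: 00001111  (ones: 4)
  rows 56-63 [x1,x2,x3,x4=0111]: 11111111  (ones: 8)
  rows 64-71 [x1,x2,x3,x4=1000]: 00001111  (ones: 4)
  rows 72-79 [x1,x2,x3,x4=1001]: 11111111  (ones: 8)
  rows 80-87 [x1,x2,x3,x4=1010]: 00001111  (ones: 4)
  rows 88-95 [x1,x2,x3,x4=1011]: 11111111  (ones: 8)
  rows 96-103 [x1,x2,x3,x4=1100]: 00001111  (ones: 4)
  rows 104-111 [x1,x2,x3,x4=1101]: 11111111  (ones: 8)
  rows 112-119 [x1,x2,x3,x4=1110]: 00001111  (ones: 4)
  rows 120-127 [x1,x2,x3,x4=1111]: 11111111  (ones: 8)
Count of 1-rows = 4+8+4+8+4+8+4+8+4+8+4+8+4+8+4+8 = 96

96


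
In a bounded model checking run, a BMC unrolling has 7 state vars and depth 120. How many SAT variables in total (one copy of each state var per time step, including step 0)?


BMC unrolls to depth k, creating one copy of each state var for steps 0..k.
Step count = 120 + 1 = 121 (steps 0 through 120)
Vars per step = 7
Total = 7 * 121 = 847

847


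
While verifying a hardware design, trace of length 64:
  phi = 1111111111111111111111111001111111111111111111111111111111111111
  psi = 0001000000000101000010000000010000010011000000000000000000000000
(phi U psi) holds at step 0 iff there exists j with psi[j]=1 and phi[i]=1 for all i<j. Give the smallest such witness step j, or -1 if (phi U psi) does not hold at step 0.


(phi U psi) at 0: need smallest j with psi[j]=1 and phi[i]=1 for all i in [0,j).
Scan from step 0:
  step 0: phi=1, psi=0 -> continue
  step 1: phi=1, psi=0 -> continue
  step 2: phi=1, psi=0 -> continue
  step 3: psi=1 and phi held for [0,3) -> witness found
Witness step = 3

3


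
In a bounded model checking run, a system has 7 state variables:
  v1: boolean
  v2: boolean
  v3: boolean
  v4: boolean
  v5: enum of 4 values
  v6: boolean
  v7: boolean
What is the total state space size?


State space = product of domain sizes of all variables.
Domain sizes:
  v1 (boolean): 2
  v2 (boolean): 2
  v3 (boolean): 2
  v4 (boolean): 2
  v5 (enum of 4 values): 4
  v6 (boolean): 2
  v7 (boolean): 2
Product = 2 * 2 * 2 * 2 * 4 * 2 * 2 = 256

256


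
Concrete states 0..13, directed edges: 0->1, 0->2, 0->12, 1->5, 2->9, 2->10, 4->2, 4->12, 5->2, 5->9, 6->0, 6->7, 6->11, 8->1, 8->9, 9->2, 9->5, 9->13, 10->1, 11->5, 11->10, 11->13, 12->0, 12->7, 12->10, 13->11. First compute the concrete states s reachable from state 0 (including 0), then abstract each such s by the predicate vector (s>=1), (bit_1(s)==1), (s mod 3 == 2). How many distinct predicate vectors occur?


BFS from 0:
Concrete reachable: {0, 1, 2, 5, 7, 9, 10, 11, 12, 13}
Abstract via predicates (s>=1), (bit_1(s)==1), (s mod 3 == 2):
  (0,0,0) <- {0}
  (1,0,0) <- {1, 9, 12, 13}
  (1,0,1) <- {5}
  (1,1,0) <- {7, 10}
  (1,1,1) <- {2, 11}
Distinct abstract states = 5

5


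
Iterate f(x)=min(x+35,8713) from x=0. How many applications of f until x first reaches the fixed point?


Step 1: x=0, cap=8713, increment=35
Step 2: x grows by 35 each step until capped at 8713; fixed point is x=8713
Step 3: iterations = ceil(8713/35) = 249

249


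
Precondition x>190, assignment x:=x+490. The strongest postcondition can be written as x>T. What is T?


Formula: sp(P, x:=E) = exists old_x. (x = E[old_x/x]) AND P[old_x/x] (old_x is the value of x before the assignment; eliminate old_x by solving x = E[old_x/x] for old_x)
Step 1: Precondition P: x>190, i.e. old_x > 190
Step 2: Assignment gives x = old_x + 490, so old_x = x - 490
Step 3: Substitute into P: x - 490 > 190
Step 4: Simplify: x > 190+490 = 680

680


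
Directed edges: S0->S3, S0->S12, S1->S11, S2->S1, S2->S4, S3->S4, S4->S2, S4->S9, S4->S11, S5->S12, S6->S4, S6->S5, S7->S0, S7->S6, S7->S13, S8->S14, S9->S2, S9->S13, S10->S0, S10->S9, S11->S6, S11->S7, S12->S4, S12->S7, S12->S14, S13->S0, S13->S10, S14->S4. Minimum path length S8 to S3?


BFS layer-by-layer from S8:
  dist 0: {S8}
  dist 1: {S14}
  dist 2: {S4}
  dist 3: {S2, S9, S11}
  dist 4: {S1, S6, S7, S13}
  dist 5: {S0, S5, S10}
  dist 6: {S3, S12}
  -> S3 reached at distance 6
Shortest path length = 6

6


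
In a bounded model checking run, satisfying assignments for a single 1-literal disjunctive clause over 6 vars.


Step 1: Total=2^6=64
Step 2: Unsat when all 1 false: 2^5=32
Step 3: Sat=64-32=32

32


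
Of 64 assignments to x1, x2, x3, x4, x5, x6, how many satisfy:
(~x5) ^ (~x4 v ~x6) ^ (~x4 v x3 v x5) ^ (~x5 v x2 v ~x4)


CNF with 4 clauses over 6 vars (64 assignments).
An assignment satisfies CNF iff every clause has >=1 true literal.
Check each row (bits = x1,x2,x3,x4,x5,x6; clause T/F shown):
  row 0 [000000]: clauses=TTTT -> 1
  row 1 [000001]: clauses=TTTT -> 1
  row 2 [000010]: clauses=FTTT -> 0
  row 3 [000011]: clauses=FTTT -> 0
  row 4 [000100]: clauses=TTFT -> 0
  (every remaining row is evaluated the same way; all 64 results are listed next)
Full result column, 8 rows per line (x1,x2,x3 fixed per line; x4,x5,x6 runs 000..111 left to right):
  rows 0-7 [x1,x2,x3=000]: 11000000  (ones: 2)
  rows 8-15 [x1,x2,x3=001]: 11001000  (ones: 3)
  rows 16-23 [x1,x2,x3=010]: 11000000  (ones: 2)
  rows 24-31 [x1,x2,x3=011]: 11001000  (ones: 3)
  rows 32-39 [x1,x2,x3=100]: 11000000  (ones: 2)
  rows 40-47 [x1,x2,x3=101]: 11001000  (ones: 3)
  rows 48-55 [x1,x2,x3=110]: 11000000  (ones: 2)
  rows 56-63 [x1,x2,x3=111]: 11001000  (ones: 3)
Satisfying assignments = 2+3+2+3+2+3+2+3 = 20

20


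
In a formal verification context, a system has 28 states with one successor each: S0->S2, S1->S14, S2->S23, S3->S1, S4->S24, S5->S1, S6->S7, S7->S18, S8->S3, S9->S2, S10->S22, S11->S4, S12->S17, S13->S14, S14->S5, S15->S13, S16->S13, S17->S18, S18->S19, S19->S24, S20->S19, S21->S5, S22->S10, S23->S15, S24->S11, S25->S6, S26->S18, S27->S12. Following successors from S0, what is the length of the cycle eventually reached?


Trace from S0 until a state repeats:
  S0 -> S2 -> S23 -> S15 -> S13 -> S14 -> S5 -> S1 -> S14
S14 first seen at step 5, revisited at step 8.
Cycle length = 8 - 5 = 3

3


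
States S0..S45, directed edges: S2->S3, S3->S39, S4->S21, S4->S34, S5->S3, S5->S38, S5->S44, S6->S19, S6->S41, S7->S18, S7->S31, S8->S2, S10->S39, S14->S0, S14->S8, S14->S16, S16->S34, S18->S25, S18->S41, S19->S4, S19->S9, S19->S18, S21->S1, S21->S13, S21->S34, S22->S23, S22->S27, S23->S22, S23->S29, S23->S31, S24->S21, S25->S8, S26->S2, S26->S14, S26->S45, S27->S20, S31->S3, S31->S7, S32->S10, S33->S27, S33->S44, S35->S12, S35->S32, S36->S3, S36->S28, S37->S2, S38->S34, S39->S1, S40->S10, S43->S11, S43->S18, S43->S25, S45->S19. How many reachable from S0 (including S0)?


BFS from S0:
  layer 0: {S0}
Reachable set: {S0}
Count = 1

1


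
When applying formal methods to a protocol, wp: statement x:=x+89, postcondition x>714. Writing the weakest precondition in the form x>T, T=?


Formula: wp(x:=E, P) = P[E/x] (substitute E for x in postcondition)
Step 1: Postcondition: x>714
Step 2: Substitute x+89 for x: x+89>714
Step 3: Solve for x: x > 714-89 = 625

625


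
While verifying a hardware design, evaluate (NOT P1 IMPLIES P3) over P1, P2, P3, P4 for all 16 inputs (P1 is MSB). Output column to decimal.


Formula: (NOT P1 IMPLIES P3) over P1, P2, P3, P4 (16 rows)
Evaluate each row (bits = P1,P2,P3,P4, MSB first):
  row 0 [0000]: (NOT 0 IMPLIES 0) -> 0
  row 1 [0001]: (NOT 0 IMPLIES 0) -> 0
  row 2 [0010]: (NOT 0 IMPLIES 1) -> 1
  row 3 [0011]: (NOT 0 IMPLIES 1) -> 1
  row 4 [0100]: (NOT 0 IMPLIES 0) -> 0
  row 5 [0101]: (NOT 0 IMPLIES 0) -> 0
  row 6 [0110]: (NOT 0 IMPLIES 1) -> 1
  row 7 [0111]: (NOT 0 IMPLIES 1) -> 1
  row 8 [1000]: (NOT 1 IMPLIES 0) -> 1
  row 9 [1001]: (NOT 1 IMPLIES 0) -> 1
  row 10 [1010]: (NOT 1 IMPLIES 1) -> 1
  row 11 [1011]: (NOT 1 IMPLIES 1) -> 1
  row 12 [1100]: (NOT 1 IMPLIES 0) -> 1
  row 13 [1101]: (NOT 1 IMPLIES 0) -> 1
  row 14 [1110]: (NOT 1 IMPLIES 1) -> 1
  row 15 [1111]: (NOT 1 IMPLIES 1) -> 1
Full result column, 4 rows per line (P1,P2 fixed per line; P3,P4 runs 00..11 left to right):
  rows 0-3 [P1,P2=00]: 0011  = hex 3
  rows 4-7 [P1,P2=01]: 0011  = hex 3
  rows 8-11 [P1,P2=10]: 1111  = hex F
  rows 12-15 [P1,P2=11]: 1111  = hex F
Output column (row 0 .. row 15) = 0011001111111111
Output column grouped in 4s = 0011 0011 1111 1111 = 0x33FF
Convert to decimal digit by digit (value = value*16 + digit):
  3 -> 3
  3*16 + 3 = 51
  51*16 + 15 (F) = 831
  831*16 + 15 (F) = 13311
Decimal = 13311

13311


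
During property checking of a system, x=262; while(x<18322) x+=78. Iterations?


Step 1: x goes from 262 toward 18322 by 78; the body runs while x<18322, so iterations = ceil((bound-start)/step)
Step 2: Distance=18060
Step 3: ceil(18060/78)=232

232


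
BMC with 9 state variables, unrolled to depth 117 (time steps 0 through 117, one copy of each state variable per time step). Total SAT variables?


BMC unrolls to depth k, creating one copy of each state var for steps 0..k.
Step count = 117 + 1 = 118 (steps 0 through 117)
Vars per step = 9
Total = 9 * 118 = 1062

1062


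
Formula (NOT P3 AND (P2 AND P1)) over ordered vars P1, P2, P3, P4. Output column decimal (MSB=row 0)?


Formula: (NOT P3 AND (P2 AND P1)) over P1, P2, P3, P4 (16 rows)
Evaluate each row (bits = P1,P2,P3,P4, MSB first):
  row 0 [0000]: (NOT 0 AND (0 AND 0)) -> 0
  row 1 [0001]: (NOT 0 AND (0 AND 0)) -> 0
  row 2 [0010]: (NOT 1 AND (0 AND 0)) -> 0
  row 3 [0011]: (NOT 1 AND (0 AND 0)) -> 0
  row 4 [0100]: (NOT 0 AND (1 AND 0)) -> 0
  row 5 [0101]: (NOT 0 AND (1 AND 0)) -> 0
  row 6 [0110]: (NOT 1 AND (1 AND 0)) -> 0
  row 7 [0111]: (NOT 1 AND (1 AND 0)) -> 0
  row 8 [1000]: (NOT 0 AND (0 AND 1)) -> 0
  row 9 [1001]: (NOT 0 AND (0 AND 1)) -> 0
  row 10 [1010]: (NOT 1 AND (0 AND 1)) -> 0
  row 11 [1011]: (NOT 1 AND (0 AND 1)) -> 0
  row 12 [1100]: (NOT 0 AND (1 AND 1)) -> 1
  row 13 [1101]: (NOT 0 AND (1 AND 1)) -> 1
  row 14 [1110]: (NOT 1 AND (1 AND 1)) -> 0
  row 15 [1111]: (NOT 1 AND (1 AND 1)) -> 0
Full result column, 4 rows per line (P1,P2 fixed per line; P3,P4 runs 00..11 left to right):
  rows 0-3 [P1,P2=00]: 0000  = hex 0
  rows 4-7 [P1,P2=01]: 0000  = hex 0
  rows 8-11 [P1,P2=10]: 0000  = hex 0
  rows 12-15 [P1,P2=11]: 1100  = hex C
Output column (row 0 .. row 15) = 0000000000001100
Output column grouped in 4s = 0000 0000 0000 1100 = 0x000C
Convert to decimal digit by digit (value = value*16 + digit):
  0 -> 0
  0*16 + 0 = 0
  0*16 + 0 = 0
  0*16 + 12 (C) = 12
Decimal = 12

12


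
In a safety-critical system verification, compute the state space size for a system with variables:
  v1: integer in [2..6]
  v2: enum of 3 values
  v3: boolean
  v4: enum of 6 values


State space = product of domain sizes of all variables.
Domain sizes:
  v1 (integer in [2..6]): 5
  v2 (enum of 3 values): 3
  v3 (boolean): 2
  v4 (enum of 6 values): 6
Product = 5 * 3 * 2 * 6 = 180

180


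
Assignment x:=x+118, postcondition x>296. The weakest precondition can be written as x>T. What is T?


Formula: wp(x:=E, P) = P[E/x] (substitute E for x in postcondition)
Step 1: Postcondition: x>296
Step 2: Substitute x+118 for x: x+118>296
Step 3: Solve for x: x > 296-118 = 178

178


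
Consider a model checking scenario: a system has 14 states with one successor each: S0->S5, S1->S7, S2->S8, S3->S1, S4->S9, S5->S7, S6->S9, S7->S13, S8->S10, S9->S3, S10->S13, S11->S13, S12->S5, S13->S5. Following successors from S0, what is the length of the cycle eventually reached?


Trace from S0 until a state repeats:
  S0 -> S5 -> S7 -> S13 -> S5
S5 first seen at step 1, revisited at step 4.
Cycle length = 4 - 1 = 3

3


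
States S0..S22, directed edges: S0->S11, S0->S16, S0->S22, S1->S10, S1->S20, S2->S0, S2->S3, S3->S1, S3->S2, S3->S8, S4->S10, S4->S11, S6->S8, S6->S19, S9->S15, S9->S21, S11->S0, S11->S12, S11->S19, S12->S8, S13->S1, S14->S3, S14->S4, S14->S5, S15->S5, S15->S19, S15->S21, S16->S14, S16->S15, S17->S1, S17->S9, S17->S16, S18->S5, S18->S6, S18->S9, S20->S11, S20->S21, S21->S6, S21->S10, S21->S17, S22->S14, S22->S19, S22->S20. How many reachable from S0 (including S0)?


BFS from S0:
  layer 0: {S0}
  layer 1: {S11, S16, S22}
  layer 2: {S12, S14, S15, S19, S20}
  layer 3: {S3, S4, S5, S8, S21}
  layer 4: {S1, S2, S6, S10, S17}
  layer 5: {S9}
Reachable set: {S0, S1, S2, S3, S4, S5, S6, S8, S9, S10, S11, S12, S14, S15, S16, S17, S19, S20, S21, S22}
Count = 20

20


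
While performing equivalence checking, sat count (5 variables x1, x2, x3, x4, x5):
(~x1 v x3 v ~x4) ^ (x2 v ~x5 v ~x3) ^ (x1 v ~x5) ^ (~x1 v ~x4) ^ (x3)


CNF with 5 clauses over 5 vars (32 assignments).
An assignment satisfies CNF iff every clause has >=1 true literal.
Check each row (bits = x1,x2,x3,x4,x5; clause T/F shown):
  row 0 [00000]: clauses=TTTTF -> 0
  row 1 [00001]: clauses=TTFTF -> 0
  row 2 [00010]: clauses=TTTTF -> 0
  row 3 [00011]: clauses=TTFTF -> 0
  row 4 [00100]: clauses=TTTTT -> 1
  row 5 [00101]: clauses=TFFTT -> 0
  row 6 [00110]: clauses=TTTTT -> 1
  row 7 [00111]: clauses=TFFTT -> 0
  row 8 [01000]: clauses=TTTTF -> 0
  row 9 [01001]: clauses=TTFTF -> 0
  row 10 [01010]: clauses=TTTTF -> 0
  row 11 [01011]: clauses=TTFTF -> 0
  row 12 [01100]: clauses=TTTTT -> 1
  row 13 [01101]: clauses=TTFTT -> 0
  row 14 [01110]: clauses=TTTTT -> 1
  row 15 [01111]: clauses=TTFTT -> 0
  row 16 [10000]: clauses=TTTTF -> 0
  row 17 [10001]: clauses=TTTTF -> 0
  row 18 [10010]: clauses=FTTFF -> 0
  row 19 [10011]: clauses=FTTFF -> 0
  row 20 [10100]: clauses=TTTTT -> 1
  row 21 [10101]: clauses=TFTTT -> 0
  row 22 [10110]: clauses=TTTFT -> 0
  row 23 [10111]: clauses=TFTFT -> 0
  row 24 [11000]: clauses=TTTTF -> 0
  row 25 [11001]: clauses=TTTTF -> 0
  row 26 [11010]: clauses=FTTFF -> 0
  row 27 [11011]: clauses=FTTFF -> 0
  row 28 [11100]: clauses=TTTTT -> 1
  row 29 [11101]: clauses=TTTTT -> 1
  row 30 [11110]: clauses=TTTFT -> 0
  row 31 [11111]: clauses=TTTFT -> 0
Full result column, 8 rows per line (x1,x2 fixed per line; x3,x4,x5 runs 000..111 left to right):
  rows 0-7 [x1,x2=00]: 00001010  (ones: 2)
  rows 8-15 [x1,x2=01]: 00001010  (ones: 2)
  rows 16-23 [x1,x2=10]: 00001000  (ones: 1)
  rows 24-31 [x1,x2=11]: 00001100  (ones: 2)
Satisfying assignments = 2+2+1+2 = 7

7


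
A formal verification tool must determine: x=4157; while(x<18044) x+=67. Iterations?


Step 1: x goes from 4157 toward 18044 by 67; the body runs while x<18044, so iterations = ceil((bound-start)/step)
Step 2: Distance=13887
Step 3: ceil(13887/67)=208

208


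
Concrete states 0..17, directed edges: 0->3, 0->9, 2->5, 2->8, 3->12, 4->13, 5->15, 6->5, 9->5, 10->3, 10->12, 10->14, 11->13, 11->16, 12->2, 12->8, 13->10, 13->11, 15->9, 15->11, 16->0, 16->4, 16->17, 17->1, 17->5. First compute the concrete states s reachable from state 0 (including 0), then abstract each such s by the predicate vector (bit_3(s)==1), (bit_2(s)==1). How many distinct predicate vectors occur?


BFS from 0:
Concrete reachable: {0, 1, 2, 3, 4, 5, 8, 9, 10, 11, 12, 13, 14, 15, 16, 17}
Abstract via predicates (bit_3(s)==1), (bit_2(s)==1):
  (0,0) <- {0, 1, 2, 3, 16, 17}
  (0,1) <- {4, 5}
  (1,0) <- {8, 9, 10, 11}
  (1,1) <- {12, 13, 14, 15}
Distinct abstract states = 4

4


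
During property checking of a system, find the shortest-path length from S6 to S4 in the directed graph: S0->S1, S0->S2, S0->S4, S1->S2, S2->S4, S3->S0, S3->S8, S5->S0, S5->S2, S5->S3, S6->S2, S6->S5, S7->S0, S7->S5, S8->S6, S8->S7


BFS layer-by-layer from S6:
  dist 0: {S6}
  dist 1: {S2, S5}
  dist 2: {S0, S3, S4}
  -> S4 reached at distance 2
Shortest path length = 2

2


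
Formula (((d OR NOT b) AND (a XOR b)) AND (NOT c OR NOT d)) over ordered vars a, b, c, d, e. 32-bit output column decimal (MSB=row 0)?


Formula: (((d OR NOT b) AND (a XOR b)) AND (NOT c OR NOT d)) over a, b, c, d, e (32 rows)
Evaluate each row (bits = a,b,c,d,e, MSB first):
  row 0 [00000]: (((0 OR NOT 0) AND (0 XOR 0)) AND (NOT 0 OR NOT 0)) -> 0
  row 1 [00001]: (((0 OR NOT 0) AND (0 XOR 0)) AND (NOT 0 OR NOT 0)) -> 0
  row 2 [00010]: (((1 OR NOT 0) AND (0 XOR 0)) AND (NOT 0 OR NOT 1)) -> 0
  row 3 [00011]: (((1 OR NOT 0) AND (0 XOR 0)) AND (NOT 0 OR NOT 1)) -> 0
  row 4 [00100]: (((0 OR NOT 0) AND (0 XOR 0)) AND (NOT 1 OR NOT 0)) -> 0
  row 5 [00101]: (((0 OR NOT 0) AND (0 XOR 0)) AND (NOT 1 OR NOT 0)) -> 0
  row 6 [00110]: (((1 OR NOT 0) AND (0 XOR 0)) AND (NOT 1 OR NOT 1)) -> 0
  row 7 [00111]: (((1 OR NOT 0) AND (0 XOR 0)) AND (NOT 1 OR NOT 1)) -> 0
  row 8 [01000]: (((0 OR NOT 1) AND (0 XOR 1)) AND (NOT 0 OR NOT 0)) -> 0
  row 9 [01001]: (((0 OR NOT 1) AND (0 XOR 1)) AND (NOT 0 OR NOT 0)) -> 0
  row 10 [01010]: (((1 OR NOT 1) AND (0 XOR 1)) AND (NOT 0 OR NOT 1)) -> 1
  row 11 [01011]: (((1 OR NOT 1) AND (0 XOR 1)) AND (NOT 0 OR NOT 1)) -> 1
  row 12 [01100]: (((0 OR NOT 1) AND (0 XOR 1)) AND (NOT 1 OR NOT 0)) -> 0
  row 13 [01101]: (((0 OR NOT 1) AND (0 XOR 1)) AND (NOT 1 OR NOT 0)) -> 0
  row 14 [01110]: (((1 OR NOT 1) AND (0 XOR 1)) AND (NOT 1 OR NOT 1)) -> 0
  row 15 [01111]: (((1 OR NOT 1) AND (0 XOR 1)) AND (NOT 1 OR NOT 1)) -> 0
  row 16 [10000]: (((0 OR NOT 0) AND (1 XOR 0)) AND (NOT 0 OR NOT 0)) -> 1
  row 17 [10001]: (((0 OR NOT 0) AND (1 XOR 0)) AND (NOT 0 OR NOT 0)) -> 1
  row 18 [10010]: (((1 OR NOT 0) AND (1 XOR 0)) AND (NOT 0 OR NOT 1)) -> 1
  row 19 [10011]: (((1 OR NOT 0) AND (1 XOR 0)) AND (NOT 0 OR NOT 1)) -> 1
  row 20 [10100]: (((0 OR NOT 0) AND (1 XOR 0)) AND (NOT 1 OR NOT 0)) -> 1
  row 21 [10101]: (((0 OR NOT 0) AND (1 XOR 0)) AND (NOT 1 OR NOT 0)) -> 1
  row 22 [10110]: (((1 OR NOT 0) AND (1 XOR 0)) AND (NOT 1 OR NOT 1)) -> 0
  row 23 [10111]: (((1 OR NOT 0) AND (1 XOR 0)) AND (NOT 1 OR NOT 1)) -> 0
  row 24 [11000]: (((0 OR NOT 1) AND (1 XOR 1)) AND (NOT 0 OR NOT 0)) -> 0
  row 25 [11001]: (((0 OR NOT 1) AND (1 XOR 1)) AND (NOT 0 OR NOT 0)) -> 0
  row 26 [11010]: (((1 OR NOT 1) AND (1 XOR 1)) AND (NOT 0 OR NOT 1)) -> 0
  row 27 [11011]: (((1 OR NOT 1) AND (1 XOR 1)) AND (NOT 0 OR NOT 1)) -> 0
  row 28 [11100]: (((0 OR NOT 1) AND (1 XOR 1)) AND (NOT 1 OR NOT 0)) -> 0
  row 29 [11101]: (((0 OR NOT 1) AND (1 XOR 1)) AND (NOT 1 OR NOT 0)) -> 0
  row 30 [11110]: (((1 OR NOT 1) AND (1 XOR 1)) AND (NOT 1 OR NOT 1)) -> 0
  row 31 [11111]: (((1 OR NOT 1) AND (1 XOR 1)) AND (NOT 1 OR NOT 1)) -> 0
Full result column, 4 rows per line (a,b,c fixed per line; d,e runs 00..11 left to right):
  rows 0-3 [a,b,c=000]: 0000  = hex 0
  rows 4-7 [a,b,c=001]: 0000  = hex 0
  rows 8-11 [a,b,c=010]: 0011  = hex 3
  rows 12-15 [a,b,c=011]: 0000  = hex 0
  rows 16-19 [a,b,c=100]: 1111  = hex F
  rows 20-23 [a,b,c=101]: 1100  = hex C
  rows 24-27 [a,b,c=110]: 0000  = hex 0
  rows 28-31 [a,b,c=111]: 0000  = hex 0
Output column (row 0 .. row 31) = 00000000001100001111110000000000
Output column grouped in 4s = 0000 0000 0011 0000 1111 1100 0000 0000 = 0x0030FC00
Convert to decimal digit by digit (value = value*16 + digit):
  0 -> 0
  0*16 + 0 = 0
  0*16 + 3 = 3
  3*16 + 0 = 48
  48*16 + 15 (F) = 783
  783*16 + 12 (C) = 12540
  12540*16 + 0 = 200640
  200640*16 + 0 = 3210240
Decimal = 3210240

3210240


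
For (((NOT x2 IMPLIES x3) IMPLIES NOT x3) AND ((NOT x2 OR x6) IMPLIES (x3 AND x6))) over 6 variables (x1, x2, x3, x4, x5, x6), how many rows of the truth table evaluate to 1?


Formula: (((NOT x2 IMPLIES x3) IMPLIES NOT x3) AND ((NOT x2 OR x6) IMPLIES (x3 AND x6))) over 6 vars (64 rows)
Evaluate each row (x1, x2, x3, x4, x5, x6 as bits, MSB first):
  row 0 [000000]: (((NOT 0 IMPLIES 0) IMPLIES NOT 0) AND ((NOT 0 OR 0) IMPLIES (0 AND 0))) -> 0
  row 1 [000001]: (((NOT 0 IMPLIES 0) IMPLIES NOT 0) AND ((NOT 0 OR 1) IMPLIES (0 AND 1))) -> 0
  row 2 [000010]: (((NOT 0 IMPLIES 0) IMPLIES NOT 0) AND ((NOT 0 OR 0) IMPLIES (0 AND 0))) -> 0
  row 3 [000011]: (((NOT 0 IMPLIES 0) IMPLIES NOT 0) AND ((NOT 0 OR 1) IMPLIES (0 AND 1))) -> 0
  row 4 [000100]: (((NOT 0 IMPLIES 0) IMPLIES NOT 0) AND ((NOT 0 OR 0) IMPLIES (0 AND 0))) -> 0
  (every remaining row is evaluated the same way; all 64 results are listed next)
Full result column, 8 rows per line (x1,x2,x3 fixed per line; x4,x5,x6 runs 000..111 left to right):
  rows 0-7 [x1,x2,x3=000]: 00000000  (ones: 0)
  rows 8-15 [x1,x2,x3=001]: 00000000  (ones: 0)
  rows 16-23 [x1,x2,x3=010]: 10101010  (ones: 4)
  rows 24-31 [x1,x2,x3=011]: 00000000  (ones: 0)
  rows 32-39 [x1,x2,x3=100]: 00000000  (ones: 0)
  rows 40-47 [x1,x2,x3=101]: 00000000  (ones: 0)
  rows 48-55 [x1,x2,x3=110]: 10101010  (ones: 4)
  rows 56-63 [x1,x2,x3=111]: 00000000  (ones: 0)
Count of 1-rows = 0+0+4+0+0+0+4+0 = 8

8


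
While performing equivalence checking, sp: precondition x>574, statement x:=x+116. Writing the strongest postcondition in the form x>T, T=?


Formula: sp(P, x:=E) = exists old_x. (x = E[old_x/x]) AND P[old_x/x] (old_x is the value of x before the assignment; eliminate old_x by solving x = E[old_x/x] for old_x)
Step 1: Precondition P: x>574, i.e. old_x > 574
Step 2: Assignment gives x = old_x + 116, so old_x = x - 116
Step 3: Substitute into P: x - 116 > 574
Step 4: Simplify: x > 574+116 = 690

690
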